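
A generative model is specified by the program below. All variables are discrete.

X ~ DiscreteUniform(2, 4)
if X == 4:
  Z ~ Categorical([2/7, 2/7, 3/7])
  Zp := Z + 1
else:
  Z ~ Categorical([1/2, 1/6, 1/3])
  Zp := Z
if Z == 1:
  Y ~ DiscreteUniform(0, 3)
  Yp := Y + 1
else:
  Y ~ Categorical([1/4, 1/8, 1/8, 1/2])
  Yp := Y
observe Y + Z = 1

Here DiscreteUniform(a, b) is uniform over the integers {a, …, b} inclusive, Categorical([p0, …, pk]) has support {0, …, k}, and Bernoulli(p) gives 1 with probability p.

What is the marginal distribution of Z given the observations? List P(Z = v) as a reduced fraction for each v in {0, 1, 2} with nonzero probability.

Enumerate traces; 6 have nonzero weight after conditioning:
  (X=2, Z=0, Y=1) weight 1/48
  (X=2, Z=1, Y=0) weight 1/72
  (X=3, Z=0, Y=1) weight 1/48
  (X=3, Z=1, Y=0) weight 1/72
  (X=4, Z=0, Y=1) weight 1/84
  (X=4, Z=1, Y=0) weight 1/42
Group by Z:
  weight(Z=0) = 3/56
  weight(Z=1) = 13/252
Total weight = 3/56 + 13/252 = 53/504
P(Z=0 | obs) = 3/56 / 53/504 = 27/53
P(Z=1 | obs) = 13/252 / 53/504 = 26/53

P(Z=0) = 27/53, P(Z=1) = 26/53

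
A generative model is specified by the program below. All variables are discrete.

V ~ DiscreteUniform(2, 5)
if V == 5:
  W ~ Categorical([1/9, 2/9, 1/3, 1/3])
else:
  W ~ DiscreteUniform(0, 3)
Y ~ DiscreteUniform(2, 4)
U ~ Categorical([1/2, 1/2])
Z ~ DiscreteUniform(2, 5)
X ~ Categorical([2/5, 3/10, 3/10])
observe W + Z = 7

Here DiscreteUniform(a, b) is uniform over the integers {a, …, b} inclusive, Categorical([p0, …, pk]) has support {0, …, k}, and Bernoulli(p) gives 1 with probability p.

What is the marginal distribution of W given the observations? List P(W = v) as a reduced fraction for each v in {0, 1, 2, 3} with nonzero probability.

Enumerate traces; 144 have nonzero weight after conditioning:
  (V=2, W=2, Y=2, U=0, Z=5, X=0) weight 1/960
  (V=2, W=2, Y=2, U=0, Z=5, X=1) weight 1/1280
  (V=2, W=2, Y=2, U=0, Z=5, X=2) weight 1/1280
  (V=2, W=2, Y=2, U=1, Z=5, X=0) weight 1/960
  (V=2, W=2, Y=2, U=1, Z=5, X=1) weight 1/1280
  (V=2, W=2, Y=2, U=1, Z=5, X=2) weight 1/1280
  (V=2, W=2, Y=3, U=0, Z=5, X=0) weight 1/960
  (V=2, W=2, Y=3, U=0, Z=5, X=1) weight 1/1280
  (V=2, W=3, Y=2, U=0, Z=4, X=0) weight 1/960
  … 135 more
Group by W:
  weight(W=2) = 13/192
  weight(W=3) = 13/192
Total weight = 13/192 + 13/192 = 13/96
P(W=2 | obs) = 13/192 / 13/96 = 1/2
P(W=3 | obs) = 13/192 / 13/96 = 1/2

P(W=2) = 1/2, P(W=3) = 1/2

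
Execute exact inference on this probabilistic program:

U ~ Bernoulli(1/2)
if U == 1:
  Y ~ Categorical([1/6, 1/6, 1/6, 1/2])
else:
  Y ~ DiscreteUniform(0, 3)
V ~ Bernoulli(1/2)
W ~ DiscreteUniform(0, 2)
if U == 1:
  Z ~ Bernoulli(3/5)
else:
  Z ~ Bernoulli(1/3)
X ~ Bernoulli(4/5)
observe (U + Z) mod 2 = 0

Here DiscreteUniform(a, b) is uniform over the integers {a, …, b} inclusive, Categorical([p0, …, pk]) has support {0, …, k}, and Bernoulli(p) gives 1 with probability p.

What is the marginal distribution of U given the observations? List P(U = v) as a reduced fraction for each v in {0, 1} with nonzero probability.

Enumerate traces; 96 have nonzero weight after conditioning:
  (U=0, Y=0, V=0, W=0, Z=0, X=0) weight 1/360
  (U=0, Y=0, V=0, W=0, Z=0, X=1) weight 1/90
  (U=0, Y=0, V=0, W=1, Z=0, X=0) weight 1/360
  (U=0, Y=0, V=0, W=1, Z=0, X=1) weight 1/90
  (U=0, Y=0, V=0, W=2, Z=0, X=0) weight 1/360
  (U=0, Y=0, V=0, W=2, Z=0, X=1) weight 1/90
  (U=0, Y=0, V=1, W=0, Z=0, X=0) weight 1/360
  (U=0, Y=0, V=1, W=0, Z=0, X=1) weight 1/90
  (U=1, Y=0, V=0, W=0, Z=1, X=0) weight 1/600
  … 87 more
Group by U:
  weight(U=0) = 1/3
  weight(U=1) = 3/10
Total weight = 1/3 + 3/10 = 19/30
P(U=0 | obs) = 1/3 / 19/30 = 10/19
P(U=1 | obs) = 3/10 / 19/30 = 9/19

P(U=0) = 10/19, P(U=1) = 9/19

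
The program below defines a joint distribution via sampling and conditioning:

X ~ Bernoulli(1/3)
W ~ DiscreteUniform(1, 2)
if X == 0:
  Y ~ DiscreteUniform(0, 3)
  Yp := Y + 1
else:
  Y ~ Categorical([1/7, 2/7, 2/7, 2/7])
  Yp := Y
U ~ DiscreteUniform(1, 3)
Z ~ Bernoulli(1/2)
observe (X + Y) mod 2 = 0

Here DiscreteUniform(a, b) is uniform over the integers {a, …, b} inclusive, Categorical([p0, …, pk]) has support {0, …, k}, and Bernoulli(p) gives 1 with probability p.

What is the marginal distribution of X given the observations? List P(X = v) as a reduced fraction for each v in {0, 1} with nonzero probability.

P(X=0) = 7/11, P(X=1) = 4/11

Enumerate traces; 48 have nonzero weight after conditioning:
  (X=0, W=1, Y=0, U=1, Z=0) weight 1/72
  (X=0, W=1, Y=0, U=1, Z=1) weight 1/72
  (X=0, W=1, Y=0, U=2, Z=0) weight 1/72
  (X=0, W=1, Y=0, U=2, Z=1) weight 1/72
  (X=0, W=1, Y=0, U=3, Z=0) weight 1/72
  (X=0, W=1, Y=0, U=3, Z=1) weight 1/72
  (X=0, W=1, Y=2, U=1, Z=0) weight 1/72
  (X=0, W=1, Y=2, U=1, Z=1) weight 1/72
  (X=1, W=1, Y=1, U=1, Z=0) weight 1/126
  … 39 more
Group by X:
  weight(X=0) = 1/3
  weight(X=1) = 4/21
Total weight = 1/3 + 4/21 = 11/21
P(X=0 | obs) = 1/3 / 11/21 = 7/11
P(X=1 | obs) = 4/21 / 11/21 = 4/11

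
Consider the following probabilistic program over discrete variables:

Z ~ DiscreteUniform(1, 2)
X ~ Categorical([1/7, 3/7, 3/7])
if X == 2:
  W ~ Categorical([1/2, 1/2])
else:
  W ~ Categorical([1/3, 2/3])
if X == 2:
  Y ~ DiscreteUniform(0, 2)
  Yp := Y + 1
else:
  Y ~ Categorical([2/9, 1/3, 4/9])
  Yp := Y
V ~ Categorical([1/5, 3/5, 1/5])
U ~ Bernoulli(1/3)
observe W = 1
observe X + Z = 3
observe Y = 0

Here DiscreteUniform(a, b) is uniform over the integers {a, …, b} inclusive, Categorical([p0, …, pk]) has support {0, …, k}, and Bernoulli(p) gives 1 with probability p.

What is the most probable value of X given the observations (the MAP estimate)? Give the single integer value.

Enumerate traces; 12 have nonzero weight after conditioning:
  (Z=1, X=2, W=1, Y=0, V=0, U=0) weight 1/210
  (Z=1, X=2, W=1, Y=0, V=0, U=1) weight 1/420
  (Z=1, X=2, W=1, Y=0, V=1, U=0) weight 1/70
  (Z=1, X=2, W=1, Y=0, V=1, U=1) weight 1/140
  (Z=1, X=2, W=1, Y=0, V=2, U=0) weight 1/210
  (Z=1, X=2, W=1, Y=0, V=2, U=1) weight 1/420
  (Z=2, X=1, W=1, Y=0, V=0, U=0) weight 4/945
  (Z=2, X=1, W=1, Y=0, V=0, U=1) weight 2/945
  … 4 more
Group by X:
  weight(X=1) = 2/63
  weight(X=2) = 1/28
Total weight = 2/63 + 1/28 = 17/252
P(X=1 | obs) = 2/63 / 17/252 = 8/17
P(X=2 | obs) = 1/28 / 17/252 = 9/17
argmax = 2

argmax_v P(X = v | obs) = 2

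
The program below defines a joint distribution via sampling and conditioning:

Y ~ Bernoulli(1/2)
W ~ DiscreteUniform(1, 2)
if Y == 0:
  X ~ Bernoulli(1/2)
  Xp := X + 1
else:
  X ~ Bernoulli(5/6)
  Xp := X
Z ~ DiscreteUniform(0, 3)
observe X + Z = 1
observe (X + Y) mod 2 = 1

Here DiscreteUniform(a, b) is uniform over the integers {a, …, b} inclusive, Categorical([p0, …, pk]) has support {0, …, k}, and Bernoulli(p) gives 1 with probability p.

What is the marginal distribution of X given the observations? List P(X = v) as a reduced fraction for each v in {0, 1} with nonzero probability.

Enumerate traces; 4 have nonzero weight after conditioning:
  (Y=0, W=1, X=1, Z=0) weight 1/32
  (Y=0, W=2, X=1, Z=0) weight 1/32
  (Y=1, W=1, X=0, Z=1) weight 1/96
  (Y=1, W=2, X=0, Z=1) weight 1/96
Group by X:
  weight(X=0) = 1/48
  weight(X=1) = 1/16
Total weight = 1/48 + 1/16 = 1/12
P(X=0 | obs) = 1/48 / 1/12 = 1/4
P(X=1 | obs) = 1/16 / 1/12 = 3/4

P(X=0) = 1/4, P(X=1) = 3/4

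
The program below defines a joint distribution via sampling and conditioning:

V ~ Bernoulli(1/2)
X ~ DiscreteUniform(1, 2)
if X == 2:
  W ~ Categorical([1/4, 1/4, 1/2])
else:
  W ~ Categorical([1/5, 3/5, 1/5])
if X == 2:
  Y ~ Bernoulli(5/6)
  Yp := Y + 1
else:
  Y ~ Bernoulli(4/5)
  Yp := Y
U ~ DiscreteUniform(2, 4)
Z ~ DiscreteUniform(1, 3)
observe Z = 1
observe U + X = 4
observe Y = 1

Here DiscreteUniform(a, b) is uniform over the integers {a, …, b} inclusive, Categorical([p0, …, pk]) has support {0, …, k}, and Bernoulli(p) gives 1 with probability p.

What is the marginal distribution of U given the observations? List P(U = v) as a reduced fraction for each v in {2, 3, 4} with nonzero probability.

Enumerate traces; 12 have nonzero weight after conditioning:
  (V=0, X=1, W=0, Y=1, U=3, Z=1) weight 1/225
  (V=0, X=1, W=1, Y=1, U=3, Z=1) weight 1/75
  (V=0, X=1, W=2, Y=1, U=3, Z=1) weight 1/225
  (V=0, X=2, W=0, Y=1, U=2, Z=1) weight 5/864
  (V=0, X=2, W=1, Y=1, U=2, Z=1) weight 5/864
  (V=0, X=2, W=2, Y=1, U=2, Z=1) weight 5/432
  (V=1, X=1, W=0, Y=1, U=3, Z=1) weight 1/225
  (V=1, X=1, W=1, Y=1, U=3, Z=1) weight 1/75
  … 4 more
Group by U:
  weight(U=2) = 5/108
  weight(U=3) = 2/45
Total weight = 5/108 + 2/45 = 49/540
P(U=2 | obs) = 5/108 / 49/540 = 25/49
P(U=3 | obs) = 2/45 / 49/540 = 24/49

P(U=2) = 25/49, P(U=3) = 24/49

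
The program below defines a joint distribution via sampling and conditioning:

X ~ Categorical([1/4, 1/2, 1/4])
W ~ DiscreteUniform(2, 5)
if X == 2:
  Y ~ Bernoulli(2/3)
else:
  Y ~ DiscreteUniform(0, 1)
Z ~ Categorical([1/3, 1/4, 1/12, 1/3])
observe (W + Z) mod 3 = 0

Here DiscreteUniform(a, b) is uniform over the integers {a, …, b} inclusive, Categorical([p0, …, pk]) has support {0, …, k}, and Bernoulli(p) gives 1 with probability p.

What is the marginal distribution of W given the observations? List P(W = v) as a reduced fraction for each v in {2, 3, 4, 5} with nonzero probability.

P(W=2) = 1/5, P(W=3) = 8/15, P(W=4) = 1/15, P(W=5) = 1/5

Enumerate traces; 30 have nonzero weight after conditioning:
  (X=0, W=2, Y=0, Z=1) weight 1/128
  (X=0, W=2, Y=1, Z=1) weight 1/128
  (X=0, W=3, Y=0, Z=0) weight 1/96
  (X=0, W=3, Y=0, Z=3) weight 1/96
  (X=0, W=3, Y=1, Z=0) weight 1/96
  (X=0, W=3, Y=1, Z=3) weight 1/96
  (X=0, W=4, Y=0, Z=2) weight 1/384
  (X=0, W=4, Y=1, Z=2) weight 1/384
  (X=0, W=5, Y=0, Z=1) weight 1/128
  … 21 more
Group by W:
  weight(W=2) = 1/16
  weight(W=3) = 1/6
  weight(W=4) = 1/48
  weight(W=5) = 1/16
Total weight = 1/16 + 1/6 + 1/48 + 1/16 = 5/16
P(W=2 | obs) = 1/16 / 5/16 = 1/5
P(W=3 | obs) = 1/6 / 5/16 = 8/15
P(W=4 | obs) = 1/48 / 5/16 = 1/15
P(W=5 | obs) = 1/16 / 5/16 = 1/5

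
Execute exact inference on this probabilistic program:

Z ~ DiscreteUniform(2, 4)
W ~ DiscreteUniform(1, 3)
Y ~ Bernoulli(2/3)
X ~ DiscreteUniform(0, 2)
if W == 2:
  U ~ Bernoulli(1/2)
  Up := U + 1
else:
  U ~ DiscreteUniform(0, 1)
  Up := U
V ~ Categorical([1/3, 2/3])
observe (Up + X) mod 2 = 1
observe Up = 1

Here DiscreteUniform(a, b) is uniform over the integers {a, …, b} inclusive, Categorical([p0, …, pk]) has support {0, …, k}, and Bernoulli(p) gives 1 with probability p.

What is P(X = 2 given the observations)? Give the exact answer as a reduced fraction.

Enumerate traces; 72 have nonzero weight after conditioning:
  (Z=2, W=1, Y=0, X=0, U=1, V=0) weight 1/486
  (Z=2, W=1, Y=0, X=0, U=1, V=1) weight 1/243
  (Z=2, W=1, Y=0, X=2, U=1, V=0) weight 1/486
  (Z=2, W=1, Y=0, X=2, U=1, V=1) weight 1/243
  (Z=2, W=1, Y=1, X=0, U=1, V=0) weight 1/243
  (Z=2, W=1, Y=1, X=0, U=1, V=1) weight 2/243
  (Z=2, W=1, Y=1, X=2, U=1, V=0) weight 1/243
  (Z=2, W=1, Y=1, X=2, U=1, V=1) weight 2/243
  … 64 more
Group by X:
  weight(X=0) = 1/6
  weight(X=2) = 1/6
Total weight = 1/6 + 1/6 = 1/3
P(X=0 | obs) = 1/6 / 1/3 = 1/2
P(X=2 | obs) = 1/6 / 1/3 = 1/2

P(X = 2 | obs) = 1/2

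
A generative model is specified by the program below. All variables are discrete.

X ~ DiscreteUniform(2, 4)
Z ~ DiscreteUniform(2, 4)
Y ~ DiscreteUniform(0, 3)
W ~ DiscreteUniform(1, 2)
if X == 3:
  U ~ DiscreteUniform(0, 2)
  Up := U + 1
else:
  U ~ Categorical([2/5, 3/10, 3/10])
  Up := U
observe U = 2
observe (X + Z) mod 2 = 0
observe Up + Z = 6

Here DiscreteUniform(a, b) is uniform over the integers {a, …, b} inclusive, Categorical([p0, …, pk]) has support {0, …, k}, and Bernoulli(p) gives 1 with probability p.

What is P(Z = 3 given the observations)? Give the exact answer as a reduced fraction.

Enumerate traces; 24 have nonzero weight after conditioning:
  (X=2, Z=4, Y=0, W=1, U=2) weight 1/240
  (X=2, Z=4, Y=0, W=2, U=2) weight 1/240
  (X=2, Z=4, Y=1, W=1, U=2) weight 1/240
  (X=2, Z=4, Y=1, W=2, U=2) weight 1/240
  (X=2, Z=4, Y=2, W=1, U=2) weight 1/240
  (X=2, Z=4, Y=2, W=2, U=2) weight 1/240
  (X=2, Z=4, Y=3, W=1, U=2) weight 1/240
  (X=2, Z=4, Y=3, W=2, U=2) weight 1/240
  (X=3, Z=3, Y=0, W=1, U=2) weight 1/216
  … 15 more
Group by Z:
  weight(Z=3) = 1/27
  weight(Z=4) = 1/15
Total weight = 1/27 + 1/15 = 14/135
P(Z=3 | obs) = 1/27 / 14/135 = 5/14
P(Z=4 | obs) = 1/15 / 14/135 = 9/14

P(Z = 3 | obs) = 5/14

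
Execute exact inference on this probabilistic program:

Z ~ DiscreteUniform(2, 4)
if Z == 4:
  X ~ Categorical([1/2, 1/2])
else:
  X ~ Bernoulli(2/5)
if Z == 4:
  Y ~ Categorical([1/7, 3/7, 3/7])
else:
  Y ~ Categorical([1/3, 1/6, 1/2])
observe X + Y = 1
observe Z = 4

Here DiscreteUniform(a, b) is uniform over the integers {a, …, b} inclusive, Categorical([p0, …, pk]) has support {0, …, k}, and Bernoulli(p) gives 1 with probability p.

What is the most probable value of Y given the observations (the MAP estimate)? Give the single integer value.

Enumerate traces; 2 have nonzero weight after conditioning:
  (Z=4, X=0, Y=1) weight 1/14
  (Z=4, X=1, Y=0) weight 1/42
Group by Y:
  weight(Y=0) = 1/42
  weight(Y=1) = 1/14
Total weight = 1/42 + 1/14 = 2/21
P(Y=0 | obs) = 1/42 / 2/21 = 1/4
P(Y=1 | obs) = 1/14 / 2/21 = 3/4
argmax = 1

argmax_v P(Y = v | obs) = 1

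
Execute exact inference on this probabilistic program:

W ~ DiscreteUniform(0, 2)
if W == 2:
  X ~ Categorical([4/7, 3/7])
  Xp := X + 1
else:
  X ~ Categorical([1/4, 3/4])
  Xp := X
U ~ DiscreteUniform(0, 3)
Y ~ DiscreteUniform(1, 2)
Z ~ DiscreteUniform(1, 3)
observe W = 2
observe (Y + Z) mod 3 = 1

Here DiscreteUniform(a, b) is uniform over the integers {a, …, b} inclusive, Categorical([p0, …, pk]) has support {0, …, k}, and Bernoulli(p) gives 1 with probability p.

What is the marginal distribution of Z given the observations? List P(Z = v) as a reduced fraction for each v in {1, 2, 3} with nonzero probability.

Enumerate traces; 16 have nonzero weight after conditioning:
  (W=2, X=0, U=0, Y=1, Z=3) weight 1/126
  (W=2, X=0, U=0, Y=2, Z=2) weight 1/126
  (W=2, X=0, U=1, Y=1, Z=3) weight 1/126
  (W=2, X=0, U=1, Y=2, Z=2) weight 1/126
  (W=2, X=0, U=2, Y=1, Z=3) weight 1/126
  (W=2, X=0, U=2, Y=2, Z=2) weight 1/126
  (W=2, X=0, U=3, Y=1, Z=3) weight 1/126
  (W=2, X=0, U=3, Y=2, Z=2) weight 1/126
  … 8 more
Group by Z:
  weight(Z=2) = 1/18
  weight(Z=3) = 1/18
Total weight = 1/18 + 1/18 = 1/9
P(Z=2 | obs) = 1/18 / 1/9 = 1/2
P(Z=3 | obs) = 1/18 / 1/9 = 1/2

P(Z=2) = 1/2, P(Z=3) = 1/2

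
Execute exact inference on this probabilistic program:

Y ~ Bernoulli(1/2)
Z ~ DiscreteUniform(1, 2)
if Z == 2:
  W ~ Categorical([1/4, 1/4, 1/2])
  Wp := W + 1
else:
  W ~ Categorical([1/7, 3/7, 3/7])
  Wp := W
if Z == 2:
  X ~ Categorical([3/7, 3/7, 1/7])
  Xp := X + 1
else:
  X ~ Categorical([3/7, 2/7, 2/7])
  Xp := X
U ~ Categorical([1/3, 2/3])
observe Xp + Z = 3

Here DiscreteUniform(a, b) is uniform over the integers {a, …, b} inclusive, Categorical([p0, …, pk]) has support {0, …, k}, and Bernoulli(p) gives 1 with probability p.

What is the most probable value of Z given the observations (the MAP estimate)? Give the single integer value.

Enumerate traces; 24 have nonzero weight after conditioning:
  (Y=0, Z=1, W=0, X=2, U=0) weight 1/294
  (Y=0, Z=1, W=0, X=2, U=1) weight 1/147
  (Y=0, Z=1, W=1, X=2, U=0) weight 1/98
  (Y=0, Z=1, W=1, X=2, U=1) weight 1/49
  (Y=0, Z=1, W=2, X=2, U=0) weight 1/98
  (Y=0, Z=1, W=2, X=2, U=1) weight 1/49
  (Y=0, Z=2, W=0, X=0, U=0) weight 1/112
  (Y=0, Z=2, W=0, X=0, U=1) weight 1/56
  … 16 more
Group by Z:
  weight(Z=1) = 1/7
  weight(Z=2) = 3/14
Total weight = 1/7 + 3/14 = 5/14
P(Z=1 | obs) = 1/7 / 5/14 = 2/5
P(Z=2 | obs) = 3/14 / 5/14 = 3/5
argmax = 2

argmax_v P(Z = v | obs) = 2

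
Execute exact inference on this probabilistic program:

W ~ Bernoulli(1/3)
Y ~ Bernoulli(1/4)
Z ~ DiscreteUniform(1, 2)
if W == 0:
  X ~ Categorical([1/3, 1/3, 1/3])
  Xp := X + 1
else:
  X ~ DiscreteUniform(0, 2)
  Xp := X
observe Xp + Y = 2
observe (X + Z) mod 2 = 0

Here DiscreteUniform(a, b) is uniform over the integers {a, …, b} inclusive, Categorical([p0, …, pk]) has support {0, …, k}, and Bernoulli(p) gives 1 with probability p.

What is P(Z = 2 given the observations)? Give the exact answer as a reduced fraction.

P(Z = 2 | obs) = 5/12

Enumerate traces; 4 have nonzero weight after conditioning:
  (W=0, Y=0, Z=1, X=1) weight 1/12
  (W=0, Y=1, Z=2, X=0) weight 1/36
  (W=1, Y=0, Z=2, X=2) weight 1/24
  (W=1, Y=1, Z=1, X=1) weight 1/72
Group by Z:
  weight(Z=1) = 7/72
  weight(Z=2) = 5/72
Total weight = 7/72 + 5/72 = 1/6
P(Z=1 | obs) = 7/72 / 1/6 = 7/12
P(Z=2 | obs) = 5/72 / 1/6 = 5/12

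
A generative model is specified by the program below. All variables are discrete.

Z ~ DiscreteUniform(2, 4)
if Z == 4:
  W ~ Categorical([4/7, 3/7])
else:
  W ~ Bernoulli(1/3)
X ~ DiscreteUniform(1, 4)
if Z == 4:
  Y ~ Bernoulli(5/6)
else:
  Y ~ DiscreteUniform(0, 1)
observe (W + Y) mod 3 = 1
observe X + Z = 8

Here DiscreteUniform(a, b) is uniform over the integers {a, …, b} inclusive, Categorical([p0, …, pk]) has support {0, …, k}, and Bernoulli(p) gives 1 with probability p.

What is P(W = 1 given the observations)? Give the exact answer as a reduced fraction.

Enumerate traces; 2 have nonzero weight after conditioning:
  (Z=4, W=0, X=4, Y=1) weight 5/126
  (Z=4, W=1, X=4, Y=0) weight 1/168
Group by W:
  weight(W=0) = 5/126
  weight(W=1) = 1/168
Total weight = 5/126 + 1/168 = 23/504
P(W=0 | obs) = 5/126 / 23/504 = 20/23
P(W=1 | obs) = 1/168 / 23/504 = 3/23

P(W = 1 | obs) = 3/23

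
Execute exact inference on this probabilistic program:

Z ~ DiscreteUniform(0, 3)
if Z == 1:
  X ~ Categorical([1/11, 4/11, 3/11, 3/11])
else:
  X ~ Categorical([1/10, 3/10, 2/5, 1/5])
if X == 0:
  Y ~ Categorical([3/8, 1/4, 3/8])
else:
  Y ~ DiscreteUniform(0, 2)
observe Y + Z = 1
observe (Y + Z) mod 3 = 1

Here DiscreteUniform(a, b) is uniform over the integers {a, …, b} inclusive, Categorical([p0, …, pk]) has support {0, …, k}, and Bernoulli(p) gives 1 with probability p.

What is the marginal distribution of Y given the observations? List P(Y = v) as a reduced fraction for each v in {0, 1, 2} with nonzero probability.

P(Y=0) = 445/874, P(Y=1) = 429/874

Enumerate traces; 8 have nonzero weight after conditioning:
  (Z=0, X=0, Y=1) weight 1/160
  (Z=0, X=1, Y=1) weight 1/40
  (Z=0, X=2, Y=1) weight 1/30
  (Z=0, X=3, Y=1) weight 1/60
  (Z=1, X=0, Y=0) weight 3/352
  (Z=1, X=1, Y=0) weight 1/33
  (Z=1, X=2, Y=0) weight 1/44
  (Z=1, X=3, Y=0) weight 1/44
Group by Y:
  weight(Y=0) = 89/1056
  weight(Y=1) = 13/160
Total weight = 89/1056 + 13/160 = 437/2640
P(Y=0 | obs) = 89/1056 / 437/2640 = 445/874
P(Y=1 | obs) = 13/160 / 437/2640 = 429/874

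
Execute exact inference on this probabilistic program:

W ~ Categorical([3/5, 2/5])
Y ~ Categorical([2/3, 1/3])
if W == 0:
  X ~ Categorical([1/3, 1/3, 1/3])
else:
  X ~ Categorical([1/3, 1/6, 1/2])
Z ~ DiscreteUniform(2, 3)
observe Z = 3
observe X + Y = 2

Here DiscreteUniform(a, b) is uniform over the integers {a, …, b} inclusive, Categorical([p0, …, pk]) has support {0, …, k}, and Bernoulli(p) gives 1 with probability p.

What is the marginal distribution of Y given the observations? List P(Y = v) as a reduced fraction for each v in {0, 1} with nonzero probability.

Enumerate traces; 4 have nonzero weight after conditioning:
  (W=0, Y=0, X=2, Z=3) weight 1/15
  (W=0, Y=1, X=1, Z=3) weight 1/30
  (W=1, Y=0, X=2, Z=3) weight 1/15
  (W=1, Y=1, X=1, Z=3) weight 1/90
Group by Y:
  weight(Y=0) = 2/15
  weight(Y=1) = 2/45
Total weight = 2/15 + 2/45 = 8/45
P(Y=0 | obs) = 2/15 / 8/45 = 3/4
P(Y=1 | obs) = 2/45 / 8/45 = 1/4

P(Y=0) = 3/4, P(Y=1) = 1/4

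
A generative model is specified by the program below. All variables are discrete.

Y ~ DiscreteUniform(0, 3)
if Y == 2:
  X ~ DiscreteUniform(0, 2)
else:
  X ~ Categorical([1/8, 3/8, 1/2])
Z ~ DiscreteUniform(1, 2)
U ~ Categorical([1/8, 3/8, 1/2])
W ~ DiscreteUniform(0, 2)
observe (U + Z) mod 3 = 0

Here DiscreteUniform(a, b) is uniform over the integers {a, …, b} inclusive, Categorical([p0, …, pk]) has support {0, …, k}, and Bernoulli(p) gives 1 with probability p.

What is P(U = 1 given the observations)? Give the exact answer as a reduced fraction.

Enumerate traces; 72 have nonzero weight after conditioning:
  (Y=0, X=0, Z=1, U=2, W=0) weight 1/384
  (Y=0, X=0, Z=1, U=2, W=1) weight 1/384
  (Y=0, X=0, Z=1, U=2, W=2) weight 1/384
  (Y=0, X=0, Z=2, U=1, W=0) weight 1/512
  (Y=0, X=0, Z=2, U=1, W=1) weight 1/512
  (Y=0, X=0, Z=2, U=1, W=2) weight 1/512
  (Y=0, X=1, Z=1, U=2, W=0) weight 1/128
  (Y=0, X=1, Z=1, U=2, W=1) weight 1/128
  … 64 more
Group by U:
  weight(U=1) = 3/16
  weight(U=2) = 1/4
Total weight = 3/16 + 1/4 = 7/16
P(U=1 | obs) = 3/16 / 7/16 = 3/7
P(U=2 | obs) = 1/4 / 7/16 = 4/7

P(U = 1 | obs) = 3/7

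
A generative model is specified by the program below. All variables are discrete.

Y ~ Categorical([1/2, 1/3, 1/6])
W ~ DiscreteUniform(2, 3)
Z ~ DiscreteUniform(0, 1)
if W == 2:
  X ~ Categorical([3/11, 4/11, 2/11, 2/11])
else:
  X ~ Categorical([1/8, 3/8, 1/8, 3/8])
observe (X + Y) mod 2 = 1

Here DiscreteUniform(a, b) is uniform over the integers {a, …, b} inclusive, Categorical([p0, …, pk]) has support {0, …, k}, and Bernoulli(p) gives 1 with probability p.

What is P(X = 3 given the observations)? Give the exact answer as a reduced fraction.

P(X = 3 | obs) = 49/145

Enumerate traces; 24 have nonzero weight after conditioning:
  (Y=0, W=2, Z=0, X=1) weight 1/22
  (Y=0, W=2, Z=0, X=3) weight 1/44
  (Y=0, W=2, Z=1, X=1) weight 1/22
  (Y=0, W=2, Z=1, X=3) weight 1/44
  (Y=0, W=3, Z=0, X=1) weight 3/64
  (Y=0, W=3, Z=0, X=3) weight 3/64
  (Y=0, W=3, Z=1, X=1) weight 3/64
  (Y=0, W=3, Z=1, X=3) weight 3/64
  (Y=1, W=2, Z=0, X=0) weight 1/44
  (Y=1, W=2, Z=0, X=2) weight 1/66
  … 14 more
Group by X:
  weight(X=0) = 35/528
  weight(X=1) = 65/264
  weight(X=2) = 9/176
  weight(X=3) = 49/264
Total weight = 35/528 + 65/264 + 9/176 + 49/264 = 145/264
P(X=0 | obs) = 35/528 / 145/264 = 7/58
P(X=1 | obs) = 65/264 / 145/264 = 13/29
P(X=2 | obs) = 9/176 / 145/264 = 27/290
P(X=3 | obs) = 49/264 / 145/264 = 49/145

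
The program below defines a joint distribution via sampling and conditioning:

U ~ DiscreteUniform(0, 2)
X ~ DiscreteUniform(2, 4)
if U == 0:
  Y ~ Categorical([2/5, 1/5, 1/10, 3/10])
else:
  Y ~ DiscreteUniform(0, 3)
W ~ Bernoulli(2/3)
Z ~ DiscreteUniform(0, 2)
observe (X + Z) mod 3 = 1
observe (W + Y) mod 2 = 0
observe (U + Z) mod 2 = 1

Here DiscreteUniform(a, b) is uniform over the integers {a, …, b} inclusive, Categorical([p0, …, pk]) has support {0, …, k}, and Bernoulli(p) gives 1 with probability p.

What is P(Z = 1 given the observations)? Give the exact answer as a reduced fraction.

Enumerate traces; 16 have nonzero weight after conditioning:
  (U=0, X=3, Y=0, W=0, Z=1) weight 2/405
  (U=0, X=3, Y=1, W=1, Z=1) weight 2/405
  (U=0, X=3, Y=2, W=0, Z=1) weight 1/810
  (U=0, X=3, Y=3, W=1, Z=1) weight 1/135
  (U=1, X=2, Y=0, W=0, Z=2) weight 1/324
  (U=1, X=2, Y=1, W=1, Z=2) weight 1/162
  (U=1, X=2, Y=2, W=0, Z=2) weight 1/324
  (U=1, X=2, Y=3, W=1, Z=2) weight 1/162
  (U=1, X=4, Y=0, W=0, Z=0) weight 1/324
  … 7 more
Group by Z:
  weight(Z=0) = 1/54
  weight(Z=1) = 1/27
  weight(Z=2) = 1/54
Total weight = 1/54 + 1/27 + 1/54 = 2/27
P(Z=0 | obs) = 1/54 / 2/27 = 1/4
P(Z=1 | obs) = 1/27 / 2/27 = 1/2
P(Z=2 | obs) = 1/54 / 2/27 = 1/4

P(Z = 1 | obs) = 1/2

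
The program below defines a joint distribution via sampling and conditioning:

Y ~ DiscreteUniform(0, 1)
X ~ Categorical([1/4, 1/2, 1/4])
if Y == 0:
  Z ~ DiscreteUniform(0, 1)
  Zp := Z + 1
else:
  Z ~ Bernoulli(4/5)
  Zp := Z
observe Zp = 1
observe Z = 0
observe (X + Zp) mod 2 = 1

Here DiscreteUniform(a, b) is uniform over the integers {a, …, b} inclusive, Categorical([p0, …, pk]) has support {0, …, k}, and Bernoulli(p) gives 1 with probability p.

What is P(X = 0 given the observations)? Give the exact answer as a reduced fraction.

P(X = 0 | obs) = 1/2

Enumerate traces; 2 have nonzero weight after conditioning:
  (Y=0, X=0, Z=0) weight 1/16
  (Y=0, X=2, Z=0) weight 1/16
Group by X:
  weight(X=0) = 1/16
  weight(X=2) = 1/16
Total weight = 1/16 + 1/16 = 1/8
P(X=0 | obs) = 1/16 / 1/8 = 1/2
P(X=2 | obs) = 1/16 / 1/8 = 1/2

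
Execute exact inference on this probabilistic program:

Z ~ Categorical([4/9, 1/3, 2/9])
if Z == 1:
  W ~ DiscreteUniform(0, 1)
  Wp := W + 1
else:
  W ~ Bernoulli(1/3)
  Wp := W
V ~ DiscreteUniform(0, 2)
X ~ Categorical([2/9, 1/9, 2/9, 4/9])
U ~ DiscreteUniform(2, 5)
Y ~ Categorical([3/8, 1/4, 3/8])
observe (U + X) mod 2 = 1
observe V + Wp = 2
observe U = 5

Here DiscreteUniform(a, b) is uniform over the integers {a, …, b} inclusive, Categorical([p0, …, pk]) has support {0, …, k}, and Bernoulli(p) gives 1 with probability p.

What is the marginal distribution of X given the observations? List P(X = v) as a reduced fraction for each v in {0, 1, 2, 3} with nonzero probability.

P(X=0) = 1/2, P(X=2) = 1/2

Enumerate traces; 36 have nonzero weight after conditioning:
  (Z=0, W=0, V=2, X=0, U=5, Y=0) weight 1/486
  (Z=0, W=0, V=2, X=0, U=5, Y=1) weight 1/729
  (Z=0, W=0, V=2, X=0, U=5, Y=2) weight 1/486
  (Z=0, W=0, V=2, X=2, U=5, Y=0) weight 1/486
  (Z=0, W=0, V=2, X=2, U=5, Y=1) weight 1/729
  (Z=0, W=0, V=2, X=2, U=5, Y=2) weight 1/486
  (Z=0, W=1, V=1, X=0, U=5, Y=0) weight 1/972
  (Z=0, W=1, V=1, X=0, U=5, Y=1) weight 1/1458
  … 28 more
Group by X:
  weight(X=0) = 1/54
  weight(X=2) = 1/54
Total weight = 1/54 + 1/54 = 1/27
P(X=0 | obs) = 1/54 / 1/27 = 1/2
P(X=2 | obs) = 1/54 / 1/27 = 1/2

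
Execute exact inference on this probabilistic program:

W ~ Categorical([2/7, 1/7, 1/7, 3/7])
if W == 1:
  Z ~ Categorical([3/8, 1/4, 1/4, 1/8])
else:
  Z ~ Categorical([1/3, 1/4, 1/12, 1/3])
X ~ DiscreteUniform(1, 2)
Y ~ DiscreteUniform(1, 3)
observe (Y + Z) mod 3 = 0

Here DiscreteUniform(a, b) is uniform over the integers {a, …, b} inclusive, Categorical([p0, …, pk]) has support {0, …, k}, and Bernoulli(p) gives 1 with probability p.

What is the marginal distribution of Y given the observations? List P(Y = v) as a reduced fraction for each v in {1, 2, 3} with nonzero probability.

P(Y=1) = 3/28, P(Y=2) = 1/4, P(Y=3) = 9/14

Enumerate traces; 32 have nonzero weight after conditioning:
  (W=0, Z=0, X=1, Y=3) weight 1/63
  (W=0, Z=0, X=2, Y=3) weight 1/63
  (W=0, Z=1, X=1, Y=2) weight 1/84
  (W=0, Z=1, X=2, Y=2) weight 1/84
  (W=0, Z=2, X=1, Y=1) weight 1/252
  (W=0, Z=2, X=2, Y=1) weight 1/252
  (W=0, Z=3, X=1, Y=3) weight 1/63
  (W=0, Z=3, X=2, Y=3) weight 1/63
  … 24 more
Group by Y:
  weight(Y=1) = 1/28
  weight(Y=2) = 1/12
  weight(Y=3) = 3/14
Total weight = 1/28 + 1/12 + 3/14 = 1/3
P(Y=1 | obs) = 1/28 / 1/3 = 3/28
P(Y=2 | obs) = 1/12 / 1/3 = 1/4
P(Y=3 | obs) = 3/14 / 1/3 = 9/14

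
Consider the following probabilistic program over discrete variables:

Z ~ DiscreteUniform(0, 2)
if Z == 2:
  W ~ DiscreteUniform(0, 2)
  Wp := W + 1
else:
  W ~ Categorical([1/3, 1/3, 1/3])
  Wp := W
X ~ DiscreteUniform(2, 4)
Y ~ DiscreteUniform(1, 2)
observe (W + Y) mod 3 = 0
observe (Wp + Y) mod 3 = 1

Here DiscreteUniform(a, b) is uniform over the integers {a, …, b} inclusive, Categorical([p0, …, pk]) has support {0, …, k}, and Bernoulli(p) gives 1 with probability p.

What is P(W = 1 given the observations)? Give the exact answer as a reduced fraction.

Enumerate traces; 6 have nonzero weight after conditioning:
  (Z=2, W=1, X=2, Y=2) weight 1/54
  (Z=2, W=1, X=3, Y=2) weight 1/54
  (Z=2, W=1, X=4, Y=2) weight 1/54
  (Z=2, W=2, X=2, Y=1) weight 1/54
  (Z=2, W=2, X=3, Y=1) weight 1/54
  (Z=2, W=2, X=4, Y=1) weight 1/54
Group by W:
  weight(W=1) = 1/18
  weight(W=2) = 1/18
Total weight = 1/18 + 1/18 = 1/9
P(W=1 | obs) = 1/18 / 1/9 = 1/2
P(W=2 | obs) = 1/18 / 1/9 = 1/2

P(W = 1 | obs) = 1/2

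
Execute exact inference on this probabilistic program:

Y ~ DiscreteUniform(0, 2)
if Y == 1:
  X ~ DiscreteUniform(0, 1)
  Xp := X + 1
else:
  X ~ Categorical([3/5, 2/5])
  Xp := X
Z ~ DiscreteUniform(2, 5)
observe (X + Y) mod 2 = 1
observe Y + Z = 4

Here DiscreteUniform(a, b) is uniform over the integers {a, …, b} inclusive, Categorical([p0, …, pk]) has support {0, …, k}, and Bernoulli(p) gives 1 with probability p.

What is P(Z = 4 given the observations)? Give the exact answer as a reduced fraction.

P(Z = 4 | obs) = 4/13

Enumerate traces; 3 have nonzero weight after conditioning:
  (Y=0, X=1, Z=4) weight 1/30
  (Y=1, X=0, Z=3) weight 1/24
  (Y=2, X=1, Z=2) weight 1/30
Group by Z:
  weight(Z=2) = 1/30
  weight(Z=3) = 1/24
  weight(Z=4) = 1/30
Total weight = 1/30 + 1/24 + 1/30 = 13/120
P(Z=2 | obs) = 1/30 / 13/120 = 4/13
P(Z=3 | obs) = 1/24 / 13/120 = 5/13
P(Z=4 | obs) = 1/30 / 13/120 = 4/13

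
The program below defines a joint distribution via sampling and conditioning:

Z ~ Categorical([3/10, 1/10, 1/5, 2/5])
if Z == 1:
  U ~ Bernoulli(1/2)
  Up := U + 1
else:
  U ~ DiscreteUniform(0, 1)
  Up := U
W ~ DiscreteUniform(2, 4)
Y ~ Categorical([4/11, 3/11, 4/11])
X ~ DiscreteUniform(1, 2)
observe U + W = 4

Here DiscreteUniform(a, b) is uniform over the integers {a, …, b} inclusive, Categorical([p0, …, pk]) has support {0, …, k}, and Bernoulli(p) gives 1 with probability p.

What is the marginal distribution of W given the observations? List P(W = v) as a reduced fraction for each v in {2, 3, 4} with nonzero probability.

P(W=3) = 1/2, P(W=4) = 1/2

Enumerate traces; 48 have nonzero weight after conditioning:
  (Z=0, U=0, W=4, Y=0, X=1) weight 1/110
  (Z=0, U=0, W=4, Y=0, X=2) weight 1/110
  (Z=0, U=0, W=4, Y=1, X=1) weight 3/440
  (Z=0, U=0, W=4, Y=1, X=2) weight 3/440
  (Z=0, U=0, W=4, Y=2, X=1) weight 1/110
  (Z=0, U=0, W=4, Y=2, X=2) weight 1/110
  (Z=0, U=1, W=3, Y=0, X=1) weight 1/110
  (Z=0, U=1, W=3, Y=0, X=2) weight 1/110
  … 40 more
Group by W:
  weight(W=3) = 1/6
  weight(W=4) = 1/6
Total weight = 1/6 + 1/6 = 1/3
P(W=3 | obs) = 1/6 / 1/3 = 1/2
P(W=4 | obs) = 1/6 / 1/3 = 1/2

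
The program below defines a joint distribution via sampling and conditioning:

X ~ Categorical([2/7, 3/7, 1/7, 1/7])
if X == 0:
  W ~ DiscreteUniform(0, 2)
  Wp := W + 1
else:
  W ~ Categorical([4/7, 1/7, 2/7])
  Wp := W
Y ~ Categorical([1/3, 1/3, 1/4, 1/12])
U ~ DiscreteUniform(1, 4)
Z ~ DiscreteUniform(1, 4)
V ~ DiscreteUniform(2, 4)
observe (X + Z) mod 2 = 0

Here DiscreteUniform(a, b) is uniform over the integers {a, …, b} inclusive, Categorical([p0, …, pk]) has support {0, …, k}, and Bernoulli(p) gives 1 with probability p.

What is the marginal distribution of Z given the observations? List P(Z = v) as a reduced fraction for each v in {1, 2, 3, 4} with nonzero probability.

Enumerate traces; 1152 have nonzero weight after conditioning:
  (X=0, W=0, Y=0, U=1, Z=2, V=2) weight 1/1512
  (X=0, W=0, Y=0, U=1, Z=2, V=3) weight 1/1512
  (X=0, W=0, Y=0, U=1, Z=2, V=4) weight 1/1512
  (X=0, W=0, Y=0, U=1, Z=4, V=2) weight 1/1512
  (X=0, W=0, Y=0, U=1, Z=4, V=3) weight 1/1512
  (X=0, W=0, Y=0, U=1, Z=4, V=4) weight 1/1512
  (X=0, W=0, Y=0, U=2, Z=2, V=2) weight 1/1512
  (X=0, W=0, Y=0, U=2, Z=2, V=3) weight 1/1512
  (X=1, W=0, Y=0, U=1, Z=1, V=2) weight 1/588
  (X=1, W=0, Y=0, U=1, Z=3, V=2) weight 1/588
  … 1142 more
Group by Z:
  weight(Z=1) = 1/7
  weight(Z=2) = 3/28
  weight(Z=3) = 1/7
  weight(Z=4) = 3/28
Total weight = 1/7 + 3/28 + 1/7 + 3/28 = 1/2
P(Z=1 | obs) = 1/7 / 1/2 = 2/7
P(Z=2 | obs) = 3/28 / 1/2 = 3/14
P(Z=3 | obs) = 1/7 / 1/2 = 2/7
P(Z=4 | obs) = 3/28 / 1/2 = 3/14

P(Z=1) = 2/7, P(Z=2) = 3/14, P(Z=3) = 2/7, P(Z=4) = 3/14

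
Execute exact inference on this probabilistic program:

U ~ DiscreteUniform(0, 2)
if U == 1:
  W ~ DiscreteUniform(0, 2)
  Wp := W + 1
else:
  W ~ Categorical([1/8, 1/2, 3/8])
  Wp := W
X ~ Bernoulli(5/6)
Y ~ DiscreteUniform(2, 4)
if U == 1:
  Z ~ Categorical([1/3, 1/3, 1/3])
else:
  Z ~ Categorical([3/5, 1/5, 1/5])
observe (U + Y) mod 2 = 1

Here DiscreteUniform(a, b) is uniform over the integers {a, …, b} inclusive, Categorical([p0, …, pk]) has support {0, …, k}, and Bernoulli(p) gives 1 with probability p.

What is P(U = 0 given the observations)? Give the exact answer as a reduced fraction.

P(U = 0 | obs) = 1/4

Enumerate traces; 72 have nonzero weight after conditioning:
  (U=0, W=0, X=0, Y=3, Z=0) weight 1/720
  (U=0, W=0, X=0, Y=3, Z=1) weight 1/2160
  (U=0, W=0, X=0, Y=3, Z=2) weight 1/2160
  (U=0, W=0, X=1, Y=3, Z=0) weight 1/144
  (U=0, W=0, X=1, Y=3, Z=1) weight 1/432
  (U=0, W=0, X=1, Y=3, Z=2) weight 1/432
  (U=0, W=1, X=0, Y=3, Z=0) weight 1/180
  (U=0, W=1, X=0, Y=3, Z=1) weight 1/540
  (U=1, W=0, X=0, Y=2, Z=0) weight 1/486
  (U=2, W=0, X=0, Y=3, Z=0) weight 1/720
  … 62 more
Group by U:
  weight(U=0) = 1/9
  weight(U=1) = 2/9
  weight(U=2) = 1/9
Total weight = 1/9 + 2/9 + 1/9 = 4/9
P(U=0 | obs) = 1/9 / 4/9 = 1/4
P(U=1 | obs) = 2/9 / 4/9 = 1/2
P(U=2 | obs) = 1/9 / 4/9 = 1/4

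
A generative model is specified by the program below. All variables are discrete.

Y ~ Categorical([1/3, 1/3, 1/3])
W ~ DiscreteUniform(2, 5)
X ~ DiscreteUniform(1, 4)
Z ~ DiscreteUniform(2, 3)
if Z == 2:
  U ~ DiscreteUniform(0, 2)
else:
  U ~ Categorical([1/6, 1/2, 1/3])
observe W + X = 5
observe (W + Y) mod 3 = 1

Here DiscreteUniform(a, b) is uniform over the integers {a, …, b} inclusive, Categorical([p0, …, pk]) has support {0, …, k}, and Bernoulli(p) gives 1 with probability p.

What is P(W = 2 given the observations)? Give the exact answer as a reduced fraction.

P(W = 2 | obs) = 1/3

Enumerate traces; 18 have nonzero weight after conditioning:
  (Y=0, W=4, X=1, Z=2, U=0) weight 1/288
  (Y=0, W=4, X=1, Z=2, U=1) weight 1/288
  (Y=0, W=4, X=1, Z=2, U=2) weight 1/288
  (Y=0, W=4, X=1, Z=3, U=0) weight 1/576
  (Y=0, W=4, X=1, Z=3, U=1) weight 1/192
  (Y=0, W=4, X=1, Z=3, U=2) weight 1/288
  (Y=1, W=3, X=2, Z=2, U=0) weight 1/288
  (Y=1, W=3, X=2, Z=2, U=1) weight 1/288
  (Y=2, W=2, X=3, Z=2, U=0) weight 1/288
  … 9 more
Group by W:
  weight(W=2) = 1/48
  weight(W=3) = 1/48
  weight(W=4) = 1/48
Total weight = 1/48 + 1/48 + 1/48 = 1/16
P(W=2 | obs) = 1/48 / 1/16 = 1/3
P(W=3 | obs) = 1/48 / 1/16 = 1/3
P(W=4 | obs) = 1/48 / 1/16 = 1/3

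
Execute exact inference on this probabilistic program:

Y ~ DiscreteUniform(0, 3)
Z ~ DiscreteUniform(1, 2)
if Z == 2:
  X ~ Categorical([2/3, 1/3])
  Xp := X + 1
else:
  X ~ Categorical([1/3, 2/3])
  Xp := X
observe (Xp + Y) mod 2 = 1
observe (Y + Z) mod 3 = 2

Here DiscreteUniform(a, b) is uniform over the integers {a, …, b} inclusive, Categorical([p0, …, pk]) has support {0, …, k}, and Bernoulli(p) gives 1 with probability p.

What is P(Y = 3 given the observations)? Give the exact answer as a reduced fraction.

P(Y = 3 | obs) = 1/4

Enumerate traces; 3 have nonzero weight after conditioning:
  (Y=0, Z=2, X=0) weight 1/12
  (Y=1, Z=1, X=0) weight 1/24
  (Y=3, Z=2, X=1) weight 1/24
Group by Y:
  weight(Y=0) = 1/12
  weight(Y=1) = 1/24
  weight(Y=3) = 1/24
Total weight = 1/12 + 1/24 + 1/24 = 1/6
P(Y=0 | obs) = 1/12 / 1/6 = 1/2
P(Y=1 | obs) = 1/24 / 1/6 = 1/4
P(Y=3 | obs) = 1/24 / 1/6 = 1/4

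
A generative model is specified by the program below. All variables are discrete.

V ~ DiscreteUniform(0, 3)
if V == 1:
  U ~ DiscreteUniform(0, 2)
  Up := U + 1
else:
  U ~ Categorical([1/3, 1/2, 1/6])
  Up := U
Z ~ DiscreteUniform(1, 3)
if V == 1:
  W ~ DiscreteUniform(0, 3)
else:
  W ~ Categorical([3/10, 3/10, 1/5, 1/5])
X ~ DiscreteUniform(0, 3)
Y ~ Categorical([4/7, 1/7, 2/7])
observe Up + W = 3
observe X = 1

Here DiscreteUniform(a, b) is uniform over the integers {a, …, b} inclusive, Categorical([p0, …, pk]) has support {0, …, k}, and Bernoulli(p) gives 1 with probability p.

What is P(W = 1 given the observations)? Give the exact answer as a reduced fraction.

P(W = 1 | obs) = 7/27

Enumerate traces; 108 have nonzero weight after conditioning:
  (V=0, U=0, Z=1, W=3, X=1, Y=0) weight 1/1260
  (V=0, U=0, Z=1, W=3, X=1, Y=1) weight 1/5040
  (V=0, U=0, Z=1, W=3, X=1, Y=2) weight 1/2520
  (V=0, U=0, Z=2, W=3, X=1, Y=0) weight 1/1260
  (V=0, U=0, Z=2, W=3, X=1, Y=1) weight 1/5040
  (V=0, U=0, Z=2, W=3, X=1, Y=2) weight 1/2520
  (V=0, U=0, Z=3, W=3, X=1, Y=0) weight 1/1260
  (V=0, U=0, Z=3, W=3, X=1, Y=1) weight 1/5040
  (V=0, U=1, Z=1, W=2, X=1, Y=0) weight 1/840
  (V=0, U=2, Z=1, W=1, X=1, Y=0) weight 1/1680
  … 98 more
Group by W:
  weight(W=0) = 1/192
  weight(W=1) = 7/480
  weight(W=2) = 23/960
  weight(W=3) = 1/80
Total weight = 1/192 + 7/480 + 23/960 + 1/80 = 9/160
P(W=0 | obs) = 1/192 / 9/160 = 5/54
P(W=1 | obs) = 7/480 / 9/160 = 7/27
P(W=2 | obs) = 23/960 / 9/160 = 23/54
P(W=3 | obs) = 1/80 / 9/160 = 2/9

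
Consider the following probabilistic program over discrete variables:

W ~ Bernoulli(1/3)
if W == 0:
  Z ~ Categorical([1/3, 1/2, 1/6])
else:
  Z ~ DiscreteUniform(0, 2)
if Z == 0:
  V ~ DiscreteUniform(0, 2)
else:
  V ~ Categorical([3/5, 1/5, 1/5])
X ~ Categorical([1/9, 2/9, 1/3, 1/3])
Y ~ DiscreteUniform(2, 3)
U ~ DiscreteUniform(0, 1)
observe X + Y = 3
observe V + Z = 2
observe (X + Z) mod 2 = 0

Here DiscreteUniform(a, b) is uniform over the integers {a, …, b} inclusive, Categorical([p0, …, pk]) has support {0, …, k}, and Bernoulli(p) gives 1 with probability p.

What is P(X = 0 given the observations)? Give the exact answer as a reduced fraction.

Enumerate traces; 12 have nonzero weight after conditioning:
  (W=0, Z=0, V=2, X=0, Y=3, U=0) weight 1/486
  (W=0, Z=0, V=2, X=0, Y=3, U=1) weight 1/486
  (W=0, Z=1, V=1, X=1, Y=2, U=0) weight 1/270
  (W=0, Z=1, V=1, X=1, Y=2, U=1) weight 1/270
  (W=0, Z=2, V=0, X=0, Y=3, U=0) weight 1/540
  (W=0, Z=2, V=0, X=0, Y=3, U=1) weight 1/540
  (W=1, Z=0, V=2, X=0, Y=3, U=0) weight 1/972
  (W=1, Z=0, V=2, X=0, Y=3, U=1) weight 1/972
  … 4 more
Group by X:
  weight(X=0) = 11/810
  weight(X=1) = 4/405
Total weight = 11/810 + 4/405 = 19/810
P(X=0 | obs) = 11/810 / 19/810 = 11/19
P(X=1 | obs) = 4/405 / 19/810 = 8/19

P(X = 0 | obs) = 11/19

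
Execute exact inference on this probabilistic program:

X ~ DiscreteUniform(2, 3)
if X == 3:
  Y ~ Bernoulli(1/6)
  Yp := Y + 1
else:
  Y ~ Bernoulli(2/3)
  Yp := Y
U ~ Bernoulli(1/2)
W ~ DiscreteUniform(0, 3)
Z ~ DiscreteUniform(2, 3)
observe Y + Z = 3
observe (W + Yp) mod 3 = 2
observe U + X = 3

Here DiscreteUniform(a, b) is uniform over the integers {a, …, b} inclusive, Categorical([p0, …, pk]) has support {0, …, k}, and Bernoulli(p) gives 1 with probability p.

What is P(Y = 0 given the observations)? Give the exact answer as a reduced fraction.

P(Y = 0 | obs) = 7/13

Enumerate traces; 5 have nonzero weight after conditioning:
  (X=2, Y=0, U=1, W=2, Z=3) weight 1/96
  (X=2, Y=1, U=1, W=1, Z=2) weight 1/48
  (X=3, Y=0, U=0, W=1, Z=3) weight 5/192
  (X=3, Y=1, U=0, W=0, Z=2) weight 1/192
  (X=3, Y=1, U=0, W=3, Z=2) weight 1/192
Group by Y:
  weight(Y=0) = 7/192
  weight(Y=1) = 1/32
Total weight = 7/192 + 1/32 = 13/192
P(Y=0 | obs) = 7/192 / 13/192 = 7/13
P(Y=1 | obs) = 1/32 / 13/192 = 6/13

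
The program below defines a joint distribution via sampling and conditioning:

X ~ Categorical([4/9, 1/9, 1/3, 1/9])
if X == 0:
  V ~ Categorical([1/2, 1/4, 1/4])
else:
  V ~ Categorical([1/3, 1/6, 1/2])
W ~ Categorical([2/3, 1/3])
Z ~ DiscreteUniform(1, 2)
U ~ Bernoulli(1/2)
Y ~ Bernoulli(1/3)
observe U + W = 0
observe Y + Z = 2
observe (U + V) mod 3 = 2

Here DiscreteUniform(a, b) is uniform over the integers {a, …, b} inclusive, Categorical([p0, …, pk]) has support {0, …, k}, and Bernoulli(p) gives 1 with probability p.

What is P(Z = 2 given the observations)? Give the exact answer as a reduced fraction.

P(Z = 2 | obs) = 2/3

Enumerate traces; 8 have nonzero weight after conditioning:
  (X=0, V=2, W=0, Z=1, U=0, Y=1) weight 1/162
  (X=0, V=2, W=0, Z=2, U=0, Y=0) weight 1/81
  (X=1, V=2, W=0, Z=1, U=0, Y=1) weight 1/324
  (X=1, V=2, W=0, Z=2, U=0, Y=0) weight 1/162
  (X=2, V=2, W=0, Z=1, U=0, Y=1) weight 1/108
  (X=2, V=2, W=0, Z=2, U=0, Y=0) weight 1/54
  (X=3, V=2, W=0, Z=1, U=0, Y=1) weight 1/324
  (X=3, V=2, W=0, Z=2, U=0, Y=0) weight 1/162
Group by Z:
  weight(Z=1) = 7/324
  weight(Z=2) = 7/162
Total weight = 7/324 + 7/162 = 7/108
P(Z=1 | obs) = 7/324 / 7/108 = 1/3
P(Z=2 | obs) = 7/162 / 7/108 = 2/3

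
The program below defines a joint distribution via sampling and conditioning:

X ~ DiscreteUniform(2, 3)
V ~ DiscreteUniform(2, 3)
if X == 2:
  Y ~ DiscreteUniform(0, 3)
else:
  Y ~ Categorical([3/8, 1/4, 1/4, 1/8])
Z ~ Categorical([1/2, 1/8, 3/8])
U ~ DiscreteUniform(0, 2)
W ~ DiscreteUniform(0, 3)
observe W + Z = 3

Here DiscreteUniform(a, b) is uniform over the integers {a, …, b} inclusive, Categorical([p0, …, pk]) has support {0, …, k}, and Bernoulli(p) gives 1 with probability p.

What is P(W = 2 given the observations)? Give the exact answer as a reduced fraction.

P(W = 2 | obs) = 1/8

Enumerate traces; 144 have nonzero weight after conditioning:
  (X=2, V=2, Y=0, Z=0, U=0, W=3) weight 1/384
  (X=2, V=2, Y=0, Z=0, U=1, W=3) weight 1/384
  (X=2, V=2, Y=0, Z=0, U=2, W=3) weight 1/384
  (X=2, V=2, Y=0, Z=1, U=0, W=2) weight 1/1536
  (X=2, V=2, Y=0, Z=1, U=1, W=2) weight 1/1536
  (X=2, V=2, Y=0, Z=1, U=2, W=2) weight 1/1536
  (X=2, V=2, Y=0, Z=2, U=0, W=1) weight 1/512
  (X=2, V=2, Y=0, Z=2, U=1, W=1) weight 1/512
  … 136 more
Group by W:
  weight(W=1) = 3/32
  weight(W=2) = 1/32
  weight(W=3) = 1/8
Total weight = 3/32 + 1/32 + 1/8 = 1/4
P(W=1 | obs) = 3/32 / 1/4 = 3/8
P(W=2 | obs) = 1/32 / 1/4 = 1/8
P(W=3 | obs) = 1/8 / 1/4 = 1/2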